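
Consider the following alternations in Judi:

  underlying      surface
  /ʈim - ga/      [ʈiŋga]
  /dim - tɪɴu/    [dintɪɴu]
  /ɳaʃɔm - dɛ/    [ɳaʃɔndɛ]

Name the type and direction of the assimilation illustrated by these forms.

regressive place assimilation

Comparing underlying and surface forms, /m/ → [ŋ] is the alternation; the neighbouring /g/ is constant.
/m/ is bilabial while /g/ is velar; the output [ŋ] is velar, matching the trigger — so the feature that spreads is place.
Manner and voice are unchanged, so the assimilation is partial, not total.
Checking the remaining alternations: /m/ → [n] before /t/ (bilabial → alveolar, matching alveolar); /m/ → [n] before /d/ (bilabial → alveolar, matching alveolar) — only place changes, and always toward the following segment.
The trigger is the following segment, so the direction is regressive (anticipatory).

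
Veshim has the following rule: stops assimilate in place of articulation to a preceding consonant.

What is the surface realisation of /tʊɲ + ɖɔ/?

[tʊɲɟɔ]

The rule targets /ɖ/ (voiced retroflex stop), which sits after the trigger /ɲ/ (palatal).
Changing only its place to palatal gives [ɟ] — the voiced palatal stop.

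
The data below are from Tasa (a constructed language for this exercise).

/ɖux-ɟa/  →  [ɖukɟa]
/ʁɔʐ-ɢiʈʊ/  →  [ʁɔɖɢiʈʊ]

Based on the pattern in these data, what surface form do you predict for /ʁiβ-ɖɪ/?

The data show regressive manner assimilation: /x/ → [k] before /ɟ/; /ʐ/ → [ɖ] before /ɢ/. In each pair only manner changes, matching the following consonant, while place and voice stay constant.
The rule targets /β/ (voiced bilabial fricative), which sits before the trigger /ɖ/ (stop).
A voiced bilabial stop is [b], so the surface segment is [b].

[ʁibɖɪ]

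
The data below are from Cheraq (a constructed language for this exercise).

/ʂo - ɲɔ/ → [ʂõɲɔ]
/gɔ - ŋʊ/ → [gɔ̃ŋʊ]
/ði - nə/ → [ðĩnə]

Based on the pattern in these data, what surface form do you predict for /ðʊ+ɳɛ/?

[ðʊ̃ɳɛ]

The data show regressive nasality assimilation (vowel nasalisation): /o/ → [õ] before /ɲ/; /ɔ/ → [ɔ̃] before /ŋ/; /i/ → [ĩ] before /n/ — a vowel is nasalised by an immediately following nasal consonant.
The vowel /ʊ/ is adjacent to the following nasal /ɳ/, so it acquires [+nasal] and surfaces as [ʊ̃].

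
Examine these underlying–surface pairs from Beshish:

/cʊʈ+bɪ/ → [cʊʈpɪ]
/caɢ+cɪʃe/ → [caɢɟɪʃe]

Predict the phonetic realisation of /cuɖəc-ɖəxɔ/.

[cuɖəcʈəxɔ]

The data show progressive voicing assimilation: /b/ → [p] after /ʈ/; /c/ → [ɟ] after /ɢ/. In each pair only voicing changes, matching the preceding consonant, while place and manner stay constant.
The rule targets /ɖ/ (voiced retroflex stop), which sits after the trigger /c/ (voiceless).
The voiceless retroflex stop is [ʈ], so /ɖ/ → [ʈ].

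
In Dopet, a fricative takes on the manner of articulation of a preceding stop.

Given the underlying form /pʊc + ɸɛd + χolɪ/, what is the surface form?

[pʊcpɛdqolɪ]

The rule targets /ɸ/ (voiceless bilabial fricative), which sits after the trigger /c/ (stop).
The voiceless bilabial stop is [p], so /ɸ/ → [p].
The same rule applies at the second boundary: /χ/ → [q] next to /d/.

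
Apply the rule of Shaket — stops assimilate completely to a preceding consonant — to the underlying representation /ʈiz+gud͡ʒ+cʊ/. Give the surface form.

[ʈizzud͡ʒd͡ʒʊ]

/g/ is the segment targeted by the rule; it sits immediately after /z/, so it assimilates completely and surfaces as [z].
The same rule applies at the second boundary: /c/ → [d͡ʒ] next to /d͡ʒ/.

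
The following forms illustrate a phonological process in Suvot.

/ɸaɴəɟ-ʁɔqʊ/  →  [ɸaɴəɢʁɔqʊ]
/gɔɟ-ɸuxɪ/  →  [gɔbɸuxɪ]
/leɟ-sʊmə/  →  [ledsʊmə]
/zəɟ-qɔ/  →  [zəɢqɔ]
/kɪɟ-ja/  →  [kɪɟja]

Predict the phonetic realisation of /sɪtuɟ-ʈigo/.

[sɪtuɖʈigo]

The data show regressive place assimilation: /ɟ/ → [ɢ] before /ʁ/; /ɟ/ → [b] before /ɸ/; /ɟ/ → [d] before /s/; /ɟ/ → [ɢ] before /q/. In each pair only place changes, matching the following consonant, while manner and voice stay constant.
Nothing changes in [kɪɟja]: there the adjacent consonants already agree in place (/ɟ/ and /j/ are both palatal), so this form is consistent with the same rule.
The rule targets /ɟ/ (voiced palatal stop), which sits before the trigger /ʈ/ (retroflex).
A voiced retroflex stop is [ɖ], so the surface segment is [ɖ].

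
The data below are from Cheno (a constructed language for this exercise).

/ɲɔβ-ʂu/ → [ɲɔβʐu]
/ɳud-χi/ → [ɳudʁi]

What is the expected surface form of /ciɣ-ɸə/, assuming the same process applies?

[ciɣβə]

The data show progressive voicing assimilation: /ʂ/ → [ʐ] after /β/; /χ/ → [ʁ] after /d/. In each pair only voicing changes, matching the preceding consonant, while place and manner stay constant.
/ɸ/ is a voiceless bilabial fricative. The preceding trigger /ɣ/ is voiced, so /ɸ/ must become voiced as well.
Changing only its voicing to voiced gives [β] — the voiced bilabial fricative.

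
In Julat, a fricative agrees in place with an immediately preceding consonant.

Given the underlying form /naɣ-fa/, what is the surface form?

The rule targets /f/ (voiceless labiodental fricative), which sits after the trigger /ɣ/ (velar).
The voiceless velar fricative is [x], so /f/ → [x].

[naɣxa]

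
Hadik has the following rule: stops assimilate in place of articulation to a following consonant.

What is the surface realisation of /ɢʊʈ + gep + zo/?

[ɢʊkgetzo]

/ʈ/ is a voiceless retroflex stop. The following trigger /g/ is velar, so /ʈ/ must become velar as well.
Changing only its place to velar gives [k] — the voiceless velar stop.
The same rule applies at the second boundary: /p/ → [t] next to /z/.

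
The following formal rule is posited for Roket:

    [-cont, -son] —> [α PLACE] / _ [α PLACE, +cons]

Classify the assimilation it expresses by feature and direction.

regressive place assimilation

The shared variable α links the value of the place features (abbreviated [PLACE]) on the target to the same value on the neighbouring segment, so place is the feature that assimilates.
The conditioning segment sits to the right of the focus bar, meaning the trigger follows the segment that changes — regressive assimilation.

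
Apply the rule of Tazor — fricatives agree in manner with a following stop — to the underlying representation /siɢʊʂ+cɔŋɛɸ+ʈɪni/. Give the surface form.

[siɢʊʈcɔŋɛpʈɪni]

The rule targets /ʂ/ (voiceless retroflex fricative), which sits before the trigger /c/ (stop).
Changing only its manner to stop gives [ʈ] — the voiceless retroflex stop.
The same rule applies at the second boundary: /ɸ/ → [p] next to /ʈ/.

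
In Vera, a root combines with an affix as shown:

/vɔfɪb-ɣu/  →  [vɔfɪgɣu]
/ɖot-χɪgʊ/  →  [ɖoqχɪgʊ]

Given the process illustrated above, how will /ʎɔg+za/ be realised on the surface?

[ʎɔdza]

The data show regressive place assimilation: /b/ → [g] before /ɣ/; /t/ → [q] before /χ/. In each pair only place changes, matching the following consonant, while manner and voice stay constant.
The rule targets /g/ (voiced velar stop), which sits before the trigger /z/ (alveolar).
A voiced alveolar stop is [d], so the surface segment is [d].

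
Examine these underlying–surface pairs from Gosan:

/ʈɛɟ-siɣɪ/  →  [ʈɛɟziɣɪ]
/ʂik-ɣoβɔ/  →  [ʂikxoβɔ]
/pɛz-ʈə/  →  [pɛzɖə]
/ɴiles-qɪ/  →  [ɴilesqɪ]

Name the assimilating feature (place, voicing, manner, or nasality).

Comparing underlying and surface forms, /s/ → [z] is the alternation; the neighbouring /ɟ/ is constant.
The change voiceless → voiced matches the voicing of the preceding /ɟ/, identifying this as voicing assimilation.
Checking the remaining alternations: /ɣ/ → [x] after /k/ (voiced → voiceless, matching voiceless); /ʈ/ → [ɖ] after /z/ (voiceless → voiced, matching voiced) — only voicing changes, and always toward the preceding segment.
No alternation appears in [ɴilesqɪ]: there the adjacent consonants already agree in voicing (/q/ and /s/ are both voiceless), so this form is consistent with the same rule.

voicing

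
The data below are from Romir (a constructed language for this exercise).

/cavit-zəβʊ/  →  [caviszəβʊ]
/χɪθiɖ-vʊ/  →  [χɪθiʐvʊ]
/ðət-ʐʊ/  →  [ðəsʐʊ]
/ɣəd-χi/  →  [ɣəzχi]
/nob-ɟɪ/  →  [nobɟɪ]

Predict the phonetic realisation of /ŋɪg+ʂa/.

The data show regressive manner assimilation: /t/ → [s] before /z/; /ɖ/ → [ʐ] before /v/; /t/ → [s] before /ʐ/; /d/ → [z] before /χ/. In each pair only manner changes, matching the following consonant, while place and voice stay constant.
Nothing changes in [nobɟɪ]: there the adjacent consonants already agree in manner (/b/ and /ɟ/ are both stops), so this form is consistent with the same rule.
The rule targets /g/ (voiced velar stop), which sits before the trigger /ʂ/ (fricative).
The voiced velar fricative is [ɣ], so /g/ → [ɣ].

[ŋɪɣʂa]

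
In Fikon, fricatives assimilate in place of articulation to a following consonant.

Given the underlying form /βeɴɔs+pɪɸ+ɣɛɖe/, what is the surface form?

The rule targets /s/ (voiceless alveolar fricative), which sits before the trigger /p/ (bilabial).
A voiceless bilabial fricative is [ɸ], so the surface segment is [ɸ].
At the second juncture, /ɸ/ likewise becomes [x] adjacent to /ɣ/.

[βeɴɔɸpɪxɣɛɖe]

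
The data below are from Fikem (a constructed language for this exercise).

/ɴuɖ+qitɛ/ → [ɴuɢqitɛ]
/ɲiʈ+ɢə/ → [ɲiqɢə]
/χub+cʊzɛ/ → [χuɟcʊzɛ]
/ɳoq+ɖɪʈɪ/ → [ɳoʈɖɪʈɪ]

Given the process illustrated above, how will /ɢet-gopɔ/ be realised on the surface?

[ɢekgopɔ]

The data show regressive place assimilation: /ɖ/ → [ɢ] before /q/; /ʈ/ → [q] before /ɢ/; /b/ → [ɟ] before /c/; /q/ → [ʈ] before /ɖ/. In each pair only place changes, matching the following consonant, while manner and voice stay constant.
/t/ is a voiceless alveolar stop. The following trigger /g/ is velar, so /t/ must become velar as well.
Changing only its place to velar gives [k] — the voiceless velar stop.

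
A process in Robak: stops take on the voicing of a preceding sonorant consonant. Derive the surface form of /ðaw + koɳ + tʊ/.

[ðawgoɳdʊ]

The rule targets /k/ (voiceless velar stop), which sits after the trigger /w/ (voiced).
The voiced velar stop is [g], so /k/ → [g].
The same rule applies at the second boundary: /t/ → [d] next to /ɳ/.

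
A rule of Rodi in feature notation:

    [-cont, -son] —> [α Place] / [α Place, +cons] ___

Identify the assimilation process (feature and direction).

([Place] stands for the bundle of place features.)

progressive place assimilation

The shared variable α links the value of the place features (abbreviated [Place]) on the target to the same value on the neighbouring segment, so place is the feature that assimilates.
Since the environment is written before the underscore, the trigger precedes the target; the direction is progressive.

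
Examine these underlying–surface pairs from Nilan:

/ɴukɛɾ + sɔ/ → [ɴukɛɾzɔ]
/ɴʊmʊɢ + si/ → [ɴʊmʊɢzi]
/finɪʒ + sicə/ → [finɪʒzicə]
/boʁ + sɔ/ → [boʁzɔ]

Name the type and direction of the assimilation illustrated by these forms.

progressive voicing assimilation

The segment that alternates is /s/, which surfaces as [z] when adjacent to /ɾ/.
The change voiceless → voiced matches the voicing of the preceding /ɾ/, identifying this as voicing assimilation.
Place and manner are unchanged, so the assimilation is partial, not total.
The same holds elsewhere in the data: /s/ → [z] after /ɢ/ (voiceless → voiced, matching voiced); /s/ → [z] after /ʒ/ (voiceless → voiced, matching voiced); /s/ → [z] after /ʁ/ (voiceless → voiced, matching voiced) — only voicing changes, and always toward the preceding segment.
Since the segment that changes follows the conditioning segment, the assimilation is progressive.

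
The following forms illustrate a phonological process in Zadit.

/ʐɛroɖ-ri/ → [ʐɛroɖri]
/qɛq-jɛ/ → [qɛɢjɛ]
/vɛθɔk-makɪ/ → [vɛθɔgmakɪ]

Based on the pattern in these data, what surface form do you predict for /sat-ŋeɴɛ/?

The data show regressive voicing assimilation: /q/ → [ɢ] before /j/; /k/ → [g] before /m/. In each pair only voicing changes, matching the following consonant, while place and manner stay constant.
No alternation appears in [ʐɛroɖri]: there the adjacent consonants already agree in voicing (/ɖ/ and /r/ are both voiced), so this form is consistent with the same rule.
The rule targets /t/ (voiceless alveolar stop), which sits before the trigger /ŋ/ (voiced).
Changing only its voicing to voiced gives [d] — the voiced alveolar stop.

[sadŋeɴɛ]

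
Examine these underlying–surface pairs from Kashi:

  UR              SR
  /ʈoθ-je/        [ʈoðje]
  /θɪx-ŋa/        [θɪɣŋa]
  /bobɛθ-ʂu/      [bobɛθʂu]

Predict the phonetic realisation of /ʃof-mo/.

The data show regressive voicing assimilation: /θ/ → [ð] before /j/; /x/ → [ɣ] before /ŋ/. In each pair only voicing changes, matching the following consonant, while place and manner stay constant.
No alternation appears in [bobɛθʂu]: there the adjacent consonants already agree in voicing (/θ/ and /ʂ/ are both voiceless), so this form is consistent with the same rule.
The rule targets /f/ (voiceless labiodental fricative), which sits before the trigger /m/ (voiced).
The voiced labiodental fricative is [v], so /f/ → [v].

[ʃovmo]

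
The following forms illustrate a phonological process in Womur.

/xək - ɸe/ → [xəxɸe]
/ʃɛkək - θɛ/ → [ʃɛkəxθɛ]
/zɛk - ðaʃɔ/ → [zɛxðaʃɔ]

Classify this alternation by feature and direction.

regressive manner assimilation

Underlying /k/ is realised as [x] next to /ɸ/; /ɸ/ itself does not change.
The change stop → fricative matches the manner of the following /ɸ/, identifying this as manner assimilation.
Place and voice are unchanged, so the assimilation is partial, not total.
The same holds elsewhere in the data: /k/ → [x] before /θ/ (stop → fricative, matching a fricative); /k/ → [x] before /ð/ (stop → fricative, matching a fricative) — only manner changes, and always toward the following segment.
Since the segment that changes precedes the conditioning segment, the assimilation is regressive.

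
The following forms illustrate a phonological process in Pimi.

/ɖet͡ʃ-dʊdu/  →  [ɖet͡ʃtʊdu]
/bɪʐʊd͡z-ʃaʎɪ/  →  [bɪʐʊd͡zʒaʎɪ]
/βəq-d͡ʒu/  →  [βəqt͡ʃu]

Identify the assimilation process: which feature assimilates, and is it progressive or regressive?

progressive voicing assimilation

The segment that alternates is /d/, which surfaces as [t] when adjacent to /t͡ʃ/.
The change voiced → voiceless matches the voicing of the preceding /t͡ʃ/, identifying this as voicing assimilation.
Place and manner are unchanged, so the assimilation is partial, not total.
The same holds elsewhere in the data: /ʃ/ → [ʒ] after /d͡z/ (voiceless → voiced, matching voiced); /d͡ʒ/ → [t͡ʃ] after /q/ (voiced → voiceless, matching voiceless) — only voicing changes, and always toward the preceding segment.
Since the segment that changes follows the conditioning segment, the assimilation is progressive.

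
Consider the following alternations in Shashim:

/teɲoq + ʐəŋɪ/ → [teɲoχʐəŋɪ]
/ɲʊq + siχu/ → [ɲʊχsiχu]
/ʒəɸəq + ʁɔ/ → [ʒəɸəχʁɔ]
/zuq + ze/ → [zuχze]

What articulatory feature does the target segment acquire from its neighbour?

Comparing underlying and surface forms, /q/ → [χ] is the alternation; the neighbouring /ʐ/ is constant.
/q/ is a stop while /ʐ/ is a fricative; the output [χ] is a fricative, matching the trigger — so the feature that spreads is manner.
The other alternating forms pattern the same way: /q/ → [χ] before /s/ (stop → fricative, matching a fricative); /q/ → [χ] before /ʁ/ (stop → fricative, matching a fricative); /q/ → [χ] before /z/ (stop → fricative, matching a fricative) — only manner changes, and always toward the following segment.

manner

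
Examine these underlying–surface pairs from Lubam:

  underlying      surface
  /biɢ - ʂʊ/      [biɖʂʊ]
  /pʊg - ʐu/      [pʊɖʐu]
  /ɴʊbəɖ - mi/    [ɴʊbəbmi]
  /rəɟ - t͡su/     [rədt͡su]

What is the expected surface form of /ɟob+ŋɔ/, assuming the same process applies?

The data show regressive place assimilation: /ɢ/ → [ɖ] before /ʂ/; /g/ → [ɖ] before /ʐ/; /ɖ/ → [b] before /m/; /ɟ/ → [d] before /t͡s/. In each pair only place changes, matching the following consonant, while manner and voice stay constant.
The rule targets /b/ (voiced bilabial stop), which sits before the trigger /ŋ/ (velar).
The voiced velar stop is [g], so /b/ → [g].

[ɟogŋɔ]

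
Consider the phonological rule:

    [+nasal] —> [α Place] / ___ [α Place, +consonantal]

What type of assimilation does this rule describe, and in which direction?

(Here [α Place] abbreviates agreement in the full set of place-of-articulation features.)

regressive place assimilation

The shared variable α links the value of the place features (abbreviated [Place]) on the target to the same value on the neighbouring segment, so place is the feature that assimilates.
Since the environment is written after the underscore, the trigger follows the target; the direction is regressive.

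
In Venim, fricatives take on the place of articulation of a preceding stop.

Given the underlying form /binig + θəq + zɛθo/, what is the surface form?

[binigxəqʁɛθo]

The rule targets /θ/ (voiceless dental fricative), which sits after the trigger /g/ (velar).
The voiceless velar fricative is [x], so /θ/ → [x].
The same rule applies at the second boundary: /z/ → [ʁ] next to /q/.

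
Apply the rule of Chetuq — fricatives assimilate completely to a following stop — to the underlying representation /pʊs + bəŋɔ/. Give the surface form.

[pʊbbəŋɔ]

/s/ is the segment targeted by the rule; it sits immediately before /b/, so it assimilates completely and surfaces as [b].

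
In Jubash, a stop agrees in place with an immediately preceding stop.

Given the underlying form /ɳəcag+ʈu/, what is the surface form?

/ʈ/ is a voiceless retroflex stop. The preceding trigger /g/ is velar, so /ʈ/ must become velar as well.
The voiceless velar stop is [k], so /ʈ/ → [k].

[ɳəcagku]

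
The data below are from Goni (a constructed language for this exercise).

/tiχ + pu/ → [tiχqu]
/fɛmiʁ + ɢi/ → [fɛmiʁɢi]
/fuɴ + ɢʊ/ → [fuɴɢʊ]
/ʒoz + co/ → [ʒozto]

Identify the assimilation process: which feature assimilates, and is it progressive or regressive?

progressive place assimilation

Comparing underlying and surface forms, /p/ → [q] is the alternation; the neighbouring /χ/ is constant.
/p/ is bilabial while /χ/ is uvular; the output [q] is uvular, matching the trigger — so the feature that spreads is place.
Manner and voice are unchanged, so the assimilation is partial, not total.
Checking the remaining alternation: /c/ → [t] after /z/ (palatal → alveolar, matching alveolar) — only place changes, and always toward the preceding segment.
No alternation appears in [fɛmiʁɢi], [fuɴɢʊ]: there the adjacent consonants already agree in place (/ɢ/ and /ʁ/ are both uvular; /ɢ/ and /ɴ/ are both uvular), so these forms are consistent with the same rule.
Since the segment that changes follows the conditioning segment, the assimilation is progressive.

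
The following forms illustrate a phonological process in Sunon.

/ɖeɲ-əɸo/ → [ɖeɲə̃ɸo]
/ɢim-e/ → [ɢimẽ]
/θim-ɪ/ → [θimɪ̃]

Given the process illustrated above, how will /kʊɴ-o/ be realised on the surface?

[kʊɴõ]

The data show progressive nasality assimilation (vowel nasalisation): /ə/ → [ə̃] after /ɲ/; /e/ → [ẽ] after /m/; /ɪ/ → [ɪ̃] after /m/ — a vowel is nasalised by an immediately preceding nasal consonant.
The vowel /o/ is adjacent to the preceding nasal /ɴ/, so it acquires [+nasal] and surfaces as [õ].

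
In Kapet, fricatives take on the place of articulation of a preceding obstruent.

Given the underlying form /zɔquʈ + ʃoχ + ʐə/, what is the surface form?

The rule targets /ʃ/ (voiceless postalveolar fricative), which sits after the trigger /ʈ/ (retroflex).
The voiceless retroflex fricative is [ʂ], so /ʃ/ → [ʂ].
At the second juncture, /ʐ/ likewise becomes [ʁ] adjacent to /χ/.

[zɔquʈʂoχʁə]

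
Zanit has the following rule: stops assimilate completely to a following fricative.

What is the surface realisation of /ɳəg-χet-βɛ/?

[ɳəχχeββɛ]

/g/ is the segment targeted by the rule; it sits immediately before /χ/, so it assimilates completely and surfaces as [χ].
At the second juncture, /t/ likewise becomes [β] adjacent to /β/.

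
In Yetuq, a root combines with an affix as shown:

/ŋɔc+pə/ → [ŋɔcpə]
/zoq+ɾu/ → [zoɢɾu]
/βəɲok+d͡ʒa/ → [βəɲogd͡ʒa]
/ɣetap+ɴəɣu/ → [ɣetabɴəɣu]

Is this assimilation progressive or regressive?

Comparing underlying and surface forms, /q/ → [ɢ] is the alternation; the neighbouring /ɾ/ is constant.
The change voiceless → voiced matches the voicing of the following /ɾ/, identifying this as voicing assimilation.
The same holds elsewhere in the data: /k/ → [g] before /d͡ʒ/ (voiceless → voiced, matching voiced); /p/ → [b] before /ɴ/ (voiceless → voiced, matching voiced) — only voicing changes, and always toward the following segment.
Nothing changes in [ŋɔcpə]: there the adjacent consonants already agree in voicing (/c/ and /p/ are both voiceless), so this form is consistent with the same rule.
Since the segment that changes precedes the conditioning segment, the assimilation is regressive.

regressive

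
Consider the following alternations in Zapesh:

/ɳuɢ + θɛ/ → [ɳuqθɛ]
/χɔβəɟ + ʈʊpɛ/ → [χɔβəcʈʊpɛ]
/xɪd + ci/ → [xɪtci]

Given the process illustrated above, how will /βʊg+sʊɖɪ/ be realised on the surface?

[βʊksʊɖɪ]

The data show regressive voicing assimilation: /ɢ/ → [q] before /θ/; /ɟ/ → [c] before /ʈ/; /d/ → [t] before /c/. In each pair only voicing changes, matching the following consonant, while place and manner stay constant.
/g/ is a voiced velar stop. The following trigger /s/ is voiceless, so /g/ must become voiceless as well.
The voiceless velar stop is [k], so /g/ → [k].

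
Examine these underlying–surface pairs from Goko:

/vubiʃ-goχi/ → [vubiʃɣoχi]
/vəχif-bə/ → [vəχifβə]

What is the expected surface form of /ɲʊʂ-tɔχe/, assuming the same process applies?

The data show progressive manner assimilation: /g/ → [ɣ] after /ʃ/; /b/ → [β] after /f/. In each pair only manner changes, matching the preceding consonant, while place and voice stay constant.
/t/ is a voiceless alveolar stop. The preceding trigger /ʂ/ is a fricative, so /t/ must become a fricative as well.
The voiceless alveolar fricative is [s], so /t/ → [s].

[ɲʊʂsɔχe]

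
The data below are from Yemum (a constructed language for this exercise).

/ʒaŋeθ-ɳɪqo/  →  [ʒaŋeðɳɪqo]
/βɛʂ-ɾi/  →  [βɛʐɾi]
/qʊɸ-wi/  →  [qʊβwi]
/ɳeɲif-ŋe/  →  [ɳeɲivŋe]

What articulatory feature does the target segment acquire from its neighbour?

Comparing underlying and surface forms, /θ/ → [ð] is the alternation; the neighbouring /ɳ/ is constant.
The change voiceless → voiced matches the voicing of the following /ɳ/, identifying this as voicing assimilation.
The same holds elsewhere in the data: /ʂ/ → [ʐ] before /ɾ/ (voiceless → voiced, matching voiced); /ɸ/ → [β] before /w/ (voiceless → voiced, matching voiced); /f/ → [v] before /ŋ/ (voiceless → voiced, matching voiced) — only voicing changes, and always toward the following segment.

voicing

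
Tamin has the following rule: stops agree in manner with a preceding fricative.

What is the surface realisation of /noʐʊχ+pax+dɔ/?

/p/ is a voiceless bilabial stop. The preceding trigger /χ/ is a fricative, so /p/ must become a fricative as well.
Changing only its manner to fricative gives [ɸ] — the voiceless bilabial fricative.
The same rule applies at the second boundary: /d/ → [z] next to /x/.

[noʐʊχɸaxzɔ]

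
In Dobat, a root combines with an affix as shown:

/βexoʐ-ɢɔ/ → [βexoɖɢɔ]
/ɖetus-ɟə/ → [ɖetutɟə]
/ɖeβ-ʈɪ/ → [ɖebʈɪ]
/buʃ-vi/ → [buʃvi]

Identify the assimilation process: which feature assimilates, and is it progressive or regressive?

The segment that alternates is /ʐ/, which surfaces as [ɖ] when adjacent to /ɢ/.
/ʐ/ is a fricative while /ɢ/ is a stop; the output [ɖ] is a stop, matching the trigger — so the feature that spreads is manner.
Place and voice are unchanged, so the assimilation is partial, not total.
Checking the remaining alternations: /s/ → [t] before /ɟ/ (fricative → stop, matching a stop); /β/ → [b] before /ʈ/ (fricative → stop, matching a stop) — only manner changes, and always toward the following segment.
No alternation appears in [buʃvi]: there the adjacent consonants already agree in manner (/ʃ/ and /v/ are both fricatives), so this form is consistent with the same rule.
Since the segment that changes precedes the conditioning segment, the assimilation is regressive.

regressive manner assimilation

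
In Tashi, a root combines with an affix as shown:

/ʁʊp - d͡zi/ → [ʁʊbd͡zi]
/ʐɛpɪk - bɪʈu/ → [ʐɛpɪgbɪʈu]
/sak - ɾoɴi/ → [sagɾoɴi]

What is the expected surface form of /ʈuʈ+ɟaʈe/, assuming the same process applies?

[ʈuɖɟaʈe]

The data show regressive voicing assimilation: /p/ → [b] before /d͡z/; /k/ → [g] before /b/; /k/ → [g] before /ɾ/. In each pair only voicing changes, matching the following consonant, while place and manner stay constant.
The rule targets /ʈ/ (voiceless retroflex stop), which sits before the trigger /ɟ/ (voiced).
The voiced retroflex stop is [ɖ], so /ʈ/ → [ɖ].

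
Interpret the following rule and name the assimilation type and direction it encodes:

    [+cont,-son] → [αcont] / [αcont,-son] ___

The shared variable α links the value of [cont] on the target to that of the neighbouring obstruent. [cont] distinguishes stops from fricatives — a manner-of-articulation feature — so this is manner assimilation.
The conditioning segment sits to the left of the focus bar, meaning the trigger precedes the segment that changes — progressive assimilation.

progressive manner assimilation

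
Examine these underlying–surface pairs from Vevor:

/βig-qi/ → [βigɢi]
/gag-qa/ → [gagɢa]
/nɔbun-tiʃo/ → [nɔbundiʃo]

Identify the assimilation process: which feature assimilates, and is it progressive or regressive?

progressive voicing assimilation

The segment that alternates is /q/, which surfaces as [ɢ] when adjacent to /g/.
/q/ is voiceless while /g/ is voiced; the output [ɢ] is voiced, matching the trigger — so the feature that spreads is voicing.
Place and manner are unchanged, so the assimilation is partial, not total.
The other alternating form patterns the same way: /t/ → [d] after /n/ (voiceless → voiced, matching voiced) — only voicing changes, and always toward the preceding segment.
Since the segment that changes follows the conditioning segment, the assimilation is progressive.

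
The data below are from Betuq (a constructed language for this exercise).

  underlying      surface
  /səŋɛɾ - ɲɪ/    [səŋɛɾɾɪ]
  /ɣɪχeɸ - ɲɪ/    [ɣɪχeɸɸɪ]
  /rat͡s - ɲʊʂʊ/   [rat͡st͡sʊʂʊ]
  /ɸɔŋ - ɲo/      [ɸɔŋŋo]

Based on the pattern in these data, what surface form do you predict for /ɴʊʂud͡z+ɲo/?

[ɴʊʂud͡zd͡zo]

The data show progressive total assimilation (/ɲ/ → [ɾ] after /ɾ/; /ɲ/ → [ɸ] after /ɸ/; /ɲ/ → [t͡s] after /t͡s/; /ɲ/ → [ŋ] after /ŋ/): in every case the target segment becomes identical to its preceding neighbour, copying more than a single feature.
/ɲ/ is the segment targeted by the rule; it sits immediately after /d͡z/, so it assimilates completely and surfaces as [d͡z].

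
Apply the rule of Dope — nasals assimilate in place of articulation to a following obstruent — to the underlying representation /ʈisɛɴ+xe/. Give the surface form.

/ɴ/ is a voiced uvular nasal. The following trigger /x/ is velar, so /ɴ/ must become velar as well.
Changing only its place to velar gives [ŋ] — the voiced velar nasal.

[ʈisɛŋxe]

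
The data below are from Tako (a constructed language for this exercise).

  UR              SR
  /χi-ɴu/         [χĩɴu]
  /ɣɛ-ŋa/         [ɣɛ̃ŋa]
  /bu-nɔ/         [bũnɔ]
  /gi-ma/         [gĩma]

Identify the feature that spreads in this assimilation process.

nasality

The vowel /i/ surfaces as nasalised [ĩ] next to the following nasal /ɴ/ — it has acquired the [+nasal] feature of its neighbour.
The other forms show the same pattern: /ɛ/ → [ɛ̃] before /ŋ/; /u/ → [ũ] before /n/; /i/ → [ĩ] before /m/ — each time a vowel is nasalised next to a following nasal.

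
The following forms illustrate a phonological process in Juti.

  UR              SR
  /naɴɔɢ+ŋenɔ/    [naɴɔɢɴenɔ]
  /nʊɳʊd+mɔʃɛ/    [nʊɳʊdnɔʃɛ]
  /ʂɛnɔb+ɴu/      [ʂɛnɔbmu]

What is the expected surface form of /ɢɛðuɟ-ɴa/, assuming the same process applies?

The data show progressive place assimilation: /ŋ/ → [ɴ] after /ɢ/; /m/ → [n] after /d/; /ɴ/ → [m] after /b/. In each pair only place changes, matching the preceding consonant, while manner and voice stay constant.
The rule targets /ɴ/ (voiced uvular nasal), which sits after the trigger /ɟ/ (palatal).
Changing only its place to palatal gives [ɲ] — the voiced palatal nasal.

[ɢɛðuɟɲa]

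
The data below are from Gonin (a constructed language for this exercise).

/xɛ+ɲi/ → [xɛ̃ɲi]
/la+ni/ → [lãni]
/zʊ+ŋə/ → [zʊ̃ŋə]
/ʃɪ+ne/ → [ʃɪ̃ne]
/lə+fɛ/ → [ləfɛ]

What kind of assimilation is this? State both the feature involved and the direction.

regressive nasality assimilation (vowel nasalisation)

The vowel /ɛ/ surfaces as nasalised [ɛ̃] next to the following nasal /ɲ/ — it has acquired the [+nasal] feature of its neighbour.
The other forms show the same pattern: /a/ → [ã] before /n/; /ʊ/ → [ʊ̃] before /ŋ/; /ɪ/ → [ɪ̃] before /n/ — each time a vowel is nasalised next to a following nasal.
No change occurs in [ləfɛ] because the vowel at the boundary is adjacent to an oral consonant, not a nasal (/ə/ next to /f/).
Because the conditioning nasal is to the right of the vowel that changes, the process is regressive (anticipatory).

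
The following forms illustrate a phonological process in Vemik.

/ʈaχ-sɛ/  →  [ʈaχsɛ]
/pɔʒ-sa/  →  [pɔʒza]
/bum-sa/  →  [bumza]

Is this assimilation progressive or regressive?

Underlying /s/ is realised as [z] next to /ʒ/; /ʒ/ itself does not change.
/s/ is voiceless while /ʒ/ is voiced; the output [z] is voiced, matching the trigger — so the feature that spreads is voicing.
Checking the remaining alternation: /s/ → [z] after /m/ (voiceless → voiced, matching voiced) — only voicing changes, and always toward the preceding segment.
No alternation appears in [ʈaχsɛ]: there the adjacent consonants already agree in voicing (/s/ and /χ/ are both voiceless), so this form is consistent with the same rule.
The trigger is the preceding segment, so the direction is progressive (perseverative).

progressive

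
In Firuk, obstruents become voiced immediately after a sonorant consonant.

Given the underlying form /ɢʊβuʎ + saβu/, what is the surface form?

/s/ is a voiceless alveolar fricative. The preceding trigger /ʎ/ is voiced, so /s/ must become voiced as well.
The voiced alveolar fricative is [z], so /s/ → [z].

[ɢʊβuʎzaβu]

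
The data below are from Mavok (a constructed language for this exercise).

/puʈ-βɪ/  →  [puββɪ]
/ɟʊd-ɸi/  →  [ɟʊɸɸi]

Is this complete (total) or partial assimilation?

Comparing underlying and surface forms, /ʈ/ → [β] is the alternation; the neighbouring /β/ is constant.
The output [β] is identical to the trigger /β/ — every feature (place, manner, voicing) has been copied — so this is total assimilation.
The remaining alternation confirms this: /d/ → [ɸ] before /ɸ/ — in each case the output is a copy of the following consonant.

total assimilation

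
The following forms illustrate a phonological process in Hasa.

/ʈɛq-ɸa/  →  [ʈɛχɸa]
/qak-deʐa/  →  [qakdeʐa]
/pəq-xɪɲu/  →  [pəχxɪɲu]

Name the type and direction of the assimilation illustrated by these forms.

The segment that alternates is /q/, which surfaces as [χ] when adjacent to /ɸ/.
The change stop → fricative matches the manner of the following /ɸ/, identifying this as manner assimilation.
Place and voice are unchanged, so the assimilation is partial, not total.
The other alternating form patterns the same way: /q/ → [χ] before /x/ (stop → fricative, matching a fricative) — only manner changes, and always toward the following segment.
No alternation appears in [qakdeʐa]: there the adjacent consonants already agree in manner (/k/ and /d/ are both stops), so this form is consistent with the same rule.
Since the segment that changes precedes the conditioning segment, the assimilation is regressive.

regressive manner assimilation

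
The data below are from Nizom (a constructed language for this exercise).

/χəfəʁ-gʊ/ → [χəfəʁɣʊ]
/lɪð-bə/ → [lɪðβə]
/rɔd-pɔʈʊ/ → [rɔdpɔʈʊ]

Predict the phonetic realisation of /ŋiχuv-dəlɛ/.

[ŋiχuvzəlɛ]

The data show progressive manner assimilation: /g/ → [ɣ] after /ʁ/; /b/ → [β] after /ð/. In each pair only manner changes, matching the preceding consonant, while place and voice stay constant.
No alternation appears in [rɔdpɔʈʊ]: there the adjacent consonants already agree in manner (/p/ and /d/ are both stops), so this form is consistent with the same rule.
/d/ is a voiced alveolar stop. The preceding trigger /v/ is a fricative, so /d/ must become a fricative as well.
Changing only its manner to fricative gives [z] — the voiced alveolar fricative.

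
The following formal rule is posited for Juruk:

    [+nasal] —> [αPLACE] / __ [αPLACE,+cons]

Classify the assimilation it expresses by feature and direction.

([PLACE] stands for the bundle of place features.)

The shared variable α links the value of the place features (abbreviated [PLACE]) on the target to the same value on the neighbouring segment, so place is the feature that assimilates.
The conditioning segment sits to the right of the focus bar, meaning the trigger follows the segment that changes — regressive assimilation.

regressive place assimilation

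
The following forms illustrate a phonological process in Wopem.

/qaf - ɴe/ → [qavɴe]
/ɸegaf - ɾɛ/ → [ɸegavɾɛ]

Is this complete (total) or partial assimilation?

Comparing underlying and surface forms, /f/ → [v] is the alternation; the neighbouring /ɴ/ is constant.
The change voiceless → voiced matches the voicing of the following /ɴ/, identifying this as voicing assimilation.
Place and manner are unchanged, so the assimilation is partial, not total.
The same holds elsewhere in the data: /f/ → [v] before /ɾ/ (voiceless → voiced, matching voiced) — only voicing changes, and always toward the following segment.

partial assimilation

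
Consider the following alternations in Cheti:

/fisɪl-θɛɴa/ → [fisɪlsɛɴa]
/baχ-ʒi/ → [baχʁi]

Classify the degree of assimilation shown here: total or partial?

Comparing underlying and surface forms, /θ/ → [s] is the alternation; the neighbouring /l/ is constant.
The change dental → alveolar matches the place of the preceding /l/, identifying this as place assimilation.
Manner and voice are unchanged, so the assimilation is partial, not total.
The same holds elsewhere in the data: /ʒ/ → [ʁ] after /χ/ (postalveolar → uvular, matching uvular) — only place changes, and always toward the preceding segment.

partial assimilation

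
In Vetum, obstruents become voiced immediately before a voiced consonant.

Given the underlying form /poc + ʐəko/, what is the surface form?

The rule targets /c/ (voiceless palatal stop), which sits before the trigger /ʐ/ (voiced).
A voiced palatal stop is [ɟ], so the surface segment is [ɟ].

[poɟʐəko]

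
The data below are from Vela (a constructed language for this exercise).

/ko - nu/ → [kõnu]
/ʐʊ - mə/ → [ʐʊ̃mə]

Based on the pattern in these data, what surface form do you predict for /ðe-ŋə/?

The data show regressive nasality assimilation (vowel nasalisation): /o/ → [õ] before /n/; /ʊ/ → [ʊ̃] before /m/ — a vowel is nasalised by an immediately following nasal consonant.
The vowel /e/ is adjacent to the following nasal /ŋ/, so it acquires [+nasal] and surfaces as [ẽ].

[ðẽŋə]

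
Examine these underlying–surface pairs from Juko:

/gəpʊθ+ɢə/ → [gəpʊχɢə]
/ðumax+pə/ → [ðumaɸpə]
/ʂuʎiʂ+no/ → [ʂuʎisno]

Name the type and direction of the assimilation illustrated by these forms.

Comparing underlying and surface forms, /θ/ → [χ] is the alternation; the neighbouring /ɢ/ is constant.
/θ/ is dental while /ɢ/ is uvular; the output [χ] is uvular, matching the trigger — so the feature that spreads is place.
Manner and voice are unchanged, so the assimilation is partial, not total.
Checking the remaining alternations: /x/ → [ɸ] before /p/ (velar → bilabial, matching bilabial); /ʂ/ → [s] before /n/ (retroflex → alveolar, matching alveolar) — only place changes, and always toward the following segment.
The trigger is the following segment, so the direction is regressive (anticipatory).

regressive place assimilation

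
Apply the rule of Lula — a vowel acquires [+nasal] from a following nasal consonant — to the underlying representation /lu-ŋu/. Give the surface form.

The vowel /u/ is adjacent to the following nasal /ŋ/, so it acquires [+nasal] and surfaces as [ũ].

[lũŋu]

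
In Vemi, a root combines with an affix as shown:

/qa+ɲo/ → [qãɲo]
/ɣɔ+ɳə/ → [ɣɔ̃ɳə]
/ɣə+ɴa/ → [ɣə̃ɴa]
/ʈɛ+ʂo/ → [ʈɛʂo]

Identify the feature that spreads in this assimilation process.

The vowel /a/ surfaces as nasalised [ã] next to the following nasal /ɲ/ — it has acquired the [+nasal] feature of its neighbour.
The other forms show the same pattern: /ɔ/ → [ɔ̃] before /ɳ/; /ə/ → [ə̃] before /ɴ/ — each time a vowel is nasalised next to a following nasal.
No change occurs in [ʈɛʂo] because the vowel at the boundary is adjacent to an oral consonant, not a nasal (/ɛ/ next to /ʂ/).

nasality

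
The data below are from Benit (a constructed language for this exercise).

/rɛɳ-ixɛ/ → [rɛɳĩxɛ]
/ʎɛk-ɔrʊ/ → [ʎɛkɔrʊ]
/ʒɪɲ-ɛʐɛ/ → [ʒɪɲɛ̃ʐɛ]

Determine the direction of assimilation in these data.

progressive

The vowel /i/ surfaces as nasalised [ĩ] next to the preceding nasal /ɳ/ — it has acquired the [+nasal] feature of its neighbour.
Likewise in the remaining data: /ɛ/ → [ɛ̃] after /ɲ/ — each time a vowel is nasalised next to a preceding nasal.
No change occurs in [ʎɛkɔrʊ] because the vowel at the boundary is adjacent to an oral consonant, not a nasal (/ɔ/ next to /k/).
Because the conditioning nasal is to the left of the vowel that changes, the process is progressive (perseverative).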